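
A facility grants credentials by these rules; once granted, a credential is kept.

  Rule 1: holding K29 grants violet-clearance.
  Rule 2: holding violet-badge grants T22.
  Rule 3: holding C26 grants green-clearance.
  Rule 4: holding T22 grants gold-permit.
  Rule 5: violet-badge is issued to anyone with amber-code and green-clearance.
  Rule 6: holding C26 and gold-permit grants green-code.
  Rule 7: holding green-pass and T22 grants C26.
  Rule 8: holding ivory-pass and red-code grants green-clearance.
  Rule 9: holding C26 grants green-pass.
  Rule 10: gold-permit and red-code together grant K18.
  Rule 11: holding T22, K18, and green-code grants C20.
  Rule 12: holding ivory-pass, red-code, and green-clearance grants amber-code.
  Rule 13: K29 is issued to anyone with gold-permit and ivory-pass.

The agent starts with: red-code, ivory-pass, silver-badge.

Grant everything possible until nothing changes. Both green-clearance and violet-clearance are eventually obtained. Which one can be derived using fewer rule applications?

green-clearance

green-clearance: Holding ivory-pass and red-code grants green-clearance (Rule 8). [1 rule application]
violet-clearance: Holding ivory-pass and red-code grants green-clearance (Rule 8). Holding ivory-pass, red-code, and green-clearance grants amber-code (Rule 12). Holding amber-code and green-clearance grants violet-badge (Rule 5). Holding violet-badge grants T22 (Rule 2). Holding T22 grants gold-permit (Rule 4). Holding gold-permit and ivory-pass grants K29 (Rule 13). Holding K29 grants violet-clearance (Rule 1). [7 rule applications]
green-clearance needs fewer.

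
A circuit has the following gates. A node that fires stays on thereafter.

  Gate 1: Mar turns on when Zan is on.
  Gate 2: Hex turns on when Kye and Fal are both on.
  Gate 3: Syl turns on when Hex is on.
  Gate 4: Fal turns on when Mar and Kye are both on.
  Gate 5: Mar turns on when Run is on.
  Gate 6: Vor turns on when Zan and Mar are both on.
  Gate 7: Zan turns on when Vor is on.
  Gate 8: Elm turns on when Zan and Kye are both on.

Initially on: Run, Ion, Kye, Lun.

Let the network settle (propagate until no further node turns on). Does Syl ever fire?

Gate 5: Run on → Mar on.
Mar and Kye are on, so Fal turns on (Gate 4).
Kye and Fal are on, so Hex turns on (Gate 2).
Hex is on, so Syl turns on (Gate 3).

Yes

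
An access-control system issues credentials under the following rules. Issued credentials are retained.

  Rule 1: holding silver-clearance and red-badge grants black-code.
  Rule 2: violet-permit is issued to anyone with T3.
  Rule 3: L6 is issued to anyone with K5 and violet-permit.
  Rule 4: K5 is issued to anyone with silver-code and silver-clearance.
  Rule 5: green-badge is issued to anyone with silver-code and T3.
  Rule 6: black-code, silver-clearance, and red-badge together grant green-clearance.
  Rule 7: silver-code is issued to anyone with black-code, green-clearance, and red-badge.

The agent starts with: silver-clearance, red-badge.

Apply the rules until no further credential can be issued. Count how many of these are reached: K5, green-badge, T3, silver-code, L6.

Holding silver-clearance and red-badge grants black-code (Rule 1).
Holding black-code, silver-clearance, and red-badge grants green-clearance (Rule 6).
Holding black-code, green-clearance, and red-badge grants silver-code (Rule 7).
Holding silver-code and silver-clearance grants K5 (Rule 4).
K5: reached.
green-badge would need silver-code and T3 (Rule 5), but T3 is never granted.
No rule produces T3, and it is not given.
silver-code: reached.
L6 would need K5 and violet-permit (Rule 3), but violet-permit is never granted.
Reached: K5 and silver-code — 2 of the 5.

2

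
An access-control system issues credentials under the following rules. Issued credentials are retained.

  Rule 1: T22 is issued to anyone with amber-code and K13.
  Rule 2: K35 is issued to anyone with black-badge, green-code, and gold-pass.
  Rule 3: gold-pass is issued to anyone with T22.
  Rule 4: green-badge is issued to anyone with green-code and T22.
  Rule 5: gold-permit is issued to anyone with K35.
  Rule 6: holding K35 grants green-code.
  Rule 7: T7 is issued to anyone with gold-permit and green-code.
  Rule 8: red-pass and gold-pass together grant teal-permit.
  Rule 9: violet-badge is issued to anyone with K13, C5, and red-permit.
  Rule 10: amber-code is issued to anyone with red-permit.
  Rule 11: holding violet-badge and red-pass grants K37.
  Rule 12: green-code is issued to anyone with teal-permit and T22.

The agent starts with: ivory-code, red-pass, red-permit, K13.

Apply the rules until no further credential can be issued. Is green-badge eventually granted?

Yes

Holding red-permit grants amber-code (Rule 10).
Holding amber-code and K13 grants T22 (Rule 1).
Holding T22 grants gold-pass (Rule 3).
Holding red-pass and gold-pass grants teal-permit (Rule 8).
Holding teal-permit and T22 grants green-code (Rule 12).
Holding green-code and T22 grants green-badge (Rule 4).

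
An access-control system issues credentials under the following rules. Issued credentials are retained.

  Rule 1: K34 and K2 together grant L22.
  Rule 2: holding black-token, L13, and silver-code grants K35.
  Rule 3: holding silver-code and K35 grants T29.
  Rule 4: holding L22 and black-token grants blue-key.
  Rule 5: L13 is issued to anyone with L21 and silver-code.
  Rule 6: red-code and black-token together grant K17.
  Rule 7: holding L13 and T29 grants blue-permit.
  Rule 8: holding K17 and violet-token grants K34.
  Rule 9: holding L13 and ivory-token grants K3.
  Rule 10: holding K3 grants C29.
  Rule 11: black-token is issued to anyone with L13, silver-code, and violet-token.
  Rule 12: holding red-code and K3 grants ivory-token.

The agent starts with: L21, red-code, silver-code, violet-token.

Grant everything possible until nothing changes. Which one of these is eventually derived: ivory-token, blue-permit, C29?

Holding L21 and silver-code grants L13 (Rule 5).
Holding L13, silver-code, and violet-token grants black-token (Rule 11).
Holding black-token, L13, and silver-code grants K35 (Rule 2).
Holding silver-code and K35 grants T29 (Rule 3).
Holding L13 and T29 grants blue-permit (Rule 7).
C29 would need K3 (Rule 10), but K3 is never granted. ivory-token would need red-code and K3 (Rule 12), but K3 is never granted.

blue-permit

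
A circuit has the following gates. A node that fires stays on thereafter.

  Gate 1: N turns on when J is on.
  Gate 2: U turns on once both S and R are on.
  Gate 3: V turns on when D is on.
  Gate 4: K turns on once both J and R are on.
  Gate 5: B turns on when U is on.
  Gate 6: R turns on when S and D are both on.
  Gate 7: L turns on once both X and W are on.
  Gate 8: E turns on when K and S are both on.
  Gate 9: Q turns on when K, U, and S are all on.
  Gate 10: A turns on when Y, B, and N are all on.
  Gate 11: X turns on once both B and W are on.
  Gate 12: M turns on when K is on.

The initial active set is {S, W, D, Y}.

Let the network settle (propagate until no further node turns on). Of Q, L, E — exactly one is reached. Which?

S and D are on, so R turns on (Gate 6).
S and R are on, so U turns on (Gate 2).
U is on, so B turns on (Gate 5).
Gate 11: B and W on → X on.
Gate 7: X and W on → L on.
Q would need K, U, and S (Gate 9), but K never turns on. E would need K and S (Gate 8), but K never turns on.

L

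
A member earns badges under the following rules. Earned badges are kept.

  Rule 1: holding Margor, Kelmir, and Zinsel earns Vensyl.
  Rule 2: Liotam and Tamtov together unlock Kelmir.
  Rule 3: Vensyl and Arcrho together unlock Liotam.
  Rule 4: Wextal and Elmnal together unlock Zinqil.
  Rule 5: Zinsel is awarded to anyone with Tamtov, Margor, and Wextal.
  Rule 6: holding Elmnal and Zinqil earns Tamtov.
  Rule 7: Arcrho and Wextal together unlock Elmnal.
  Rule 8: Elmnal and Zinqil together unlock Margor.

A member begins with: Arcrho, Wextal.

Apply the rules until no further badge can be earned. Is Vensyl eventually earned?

Vensyl would need Margor, Kelmir, and Zinsel (Rule 1), but Kelmir is never earned.

No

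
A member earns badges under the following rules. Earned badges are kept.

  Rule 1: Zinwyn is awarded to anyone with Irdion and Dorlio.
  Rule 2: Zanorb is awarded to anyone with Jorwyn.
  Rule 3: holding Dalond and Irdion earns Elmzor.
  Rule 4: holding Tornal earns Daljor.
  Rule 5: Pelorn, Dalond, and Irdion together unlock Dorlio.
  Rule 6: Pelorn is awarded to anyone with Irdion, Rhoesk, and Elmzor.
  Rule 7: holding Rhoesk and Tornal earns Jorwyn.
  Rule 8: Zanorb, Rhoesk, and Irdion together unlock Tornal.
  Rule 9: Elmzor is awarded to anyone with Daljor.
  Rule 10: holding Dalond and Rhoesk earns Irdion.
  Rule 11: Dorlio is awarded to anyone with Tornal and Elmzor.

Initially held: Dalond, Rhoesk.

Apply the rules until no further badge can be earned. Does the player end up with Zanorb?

No

Zanorb would need Jorwyn (Rule 2), but Jorwyn is never earned.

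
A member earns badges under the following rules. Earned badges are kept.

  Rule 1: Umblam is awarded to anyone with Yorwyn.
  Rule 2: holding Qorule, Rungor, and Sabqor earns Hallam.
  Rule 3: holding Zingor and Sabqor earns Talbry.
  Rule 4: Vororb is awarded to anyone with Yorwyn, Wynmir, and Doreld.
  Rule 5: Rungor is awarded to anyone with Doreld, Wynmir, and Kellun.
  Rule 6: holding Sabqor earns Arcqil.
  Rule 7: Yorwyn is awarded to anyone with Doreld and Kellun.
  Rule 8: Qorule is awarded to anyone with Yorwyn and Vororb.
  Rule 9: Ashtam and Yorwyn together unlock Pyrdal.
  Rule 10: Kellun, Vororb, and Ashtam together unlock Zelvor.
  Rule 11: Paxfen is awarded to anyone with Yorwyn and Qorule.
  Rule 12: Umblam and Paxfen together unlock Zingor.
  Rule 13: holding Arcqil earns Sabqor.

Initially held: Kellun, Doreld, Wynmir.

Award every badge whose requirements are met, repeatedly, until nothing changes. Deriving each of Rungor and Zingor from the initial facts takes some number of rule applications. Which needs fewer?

Rungor: With Doreld, Wynmir, and Kellun, Rungor is earned (Rule 5). [1 rule application]
Zingor: With Doreld and Kellun, Yorwyn is earned (Rule 7). With Yorwyn, Wynmir, and Doreld, Vororb is earned (Rule 4). With Yorwyn, Umblam is earned (Rule 1). With Yorwyn and Vororb, Qorule is earned (Rule 8). With Yorwyn and Qorule, Paxfen is earned (Rule 11). With Umblam and Paxfen, Zingor is earned (Rule 12). [6 rule applications]
Rungor needs fewer.

Rungor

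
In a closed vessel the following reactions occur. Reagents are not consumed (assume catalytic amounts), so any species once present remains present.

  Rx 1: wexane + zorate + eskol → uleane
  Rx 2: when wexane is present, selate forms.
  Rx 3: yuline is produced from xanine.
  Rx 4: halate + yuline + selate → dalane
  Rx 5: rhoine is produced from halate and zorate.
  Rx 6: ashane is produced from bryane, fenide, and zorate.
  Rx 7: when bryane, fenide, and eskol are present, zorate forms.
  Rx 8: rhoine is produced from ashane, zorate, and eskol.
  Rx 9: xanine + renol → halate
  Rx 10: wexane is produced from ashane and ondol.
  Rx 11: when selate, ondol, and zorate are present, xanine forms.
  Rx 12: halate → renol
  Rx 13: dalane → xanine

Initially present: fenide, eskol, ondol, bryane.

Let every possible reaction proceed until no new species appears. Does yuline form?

bryane, fenide, and eskol present → zorate forms (Rx 7).
bryane, fenide, and zorate present → ashane forms (Rx 6).
ashane and ondol present → wexane forms (Rx 10).
wexane present → selate forms (Rx 2).
selate, ondol, and zorate present → xanine forms (Rx 11).
xanine present → yuline forms (Rx 3).

Yes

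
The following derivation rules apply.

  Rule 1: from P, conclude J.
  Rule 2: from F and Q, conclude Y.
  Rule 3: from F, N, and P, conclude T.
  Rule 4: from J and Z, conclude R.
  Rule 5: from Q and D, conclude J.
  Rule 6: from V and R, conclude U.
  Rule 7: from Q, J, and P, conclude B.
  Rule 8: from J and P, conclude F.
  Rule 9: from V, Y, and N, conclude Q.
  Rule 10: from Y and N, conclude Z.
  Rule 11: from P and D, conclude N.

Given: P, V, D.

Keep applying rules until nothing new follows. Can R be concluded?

No

R would need J and Z (Rule 4), but Z is never established.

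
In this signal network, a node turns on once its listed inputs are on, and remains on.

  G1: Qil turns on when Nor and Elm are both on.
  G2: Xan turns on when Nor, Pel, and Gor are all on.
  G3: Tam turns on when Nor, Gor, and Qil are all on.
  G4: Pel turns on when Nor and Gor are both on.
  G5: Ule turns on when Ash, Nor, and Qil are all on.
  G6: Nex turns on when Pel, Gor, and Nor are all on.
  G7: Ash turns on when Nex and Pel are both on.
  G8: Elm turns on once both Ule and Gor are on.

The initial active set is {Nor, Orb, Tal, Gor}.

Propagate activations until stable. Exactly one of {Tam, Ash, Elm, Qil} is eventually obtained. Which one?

Nor and Gor are on, so Pel turns on (G4).
G6: Pel, Gor, and Nor on → Nex on.
Nex and Pel are on, so Ash turns on (G7).
Qil would need Nor and Elm (G1), but Elm never turns on. Elm would need Ule and Gor (G8), but Ule never turns on. Tam would need Nor, Gor, and Qil (G3), but Qil never turns on.

Ash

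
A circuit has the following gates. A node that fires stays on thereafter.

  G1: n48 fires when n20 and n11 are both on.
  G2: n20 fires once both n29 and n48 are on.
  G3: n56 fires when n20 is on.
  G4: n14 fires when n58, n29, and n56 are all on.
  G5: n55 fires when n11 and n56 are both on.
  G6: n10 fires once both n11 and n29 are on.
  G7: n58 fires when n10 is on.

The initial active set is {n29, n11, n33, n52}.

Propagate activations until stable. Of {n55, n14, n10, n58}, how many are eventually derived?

G6: n11 and n29 on → n10 on.
n10 is on, so n58 fires (G7).
n55 would need n11 and n56 (G5), but n56 never turns on.
n14 would need n58, n29, and n56 (G4), but n56 never turns on.
n10: reached.
n58: reached.
Reached: n10 and n58 — 2 of the 4.

2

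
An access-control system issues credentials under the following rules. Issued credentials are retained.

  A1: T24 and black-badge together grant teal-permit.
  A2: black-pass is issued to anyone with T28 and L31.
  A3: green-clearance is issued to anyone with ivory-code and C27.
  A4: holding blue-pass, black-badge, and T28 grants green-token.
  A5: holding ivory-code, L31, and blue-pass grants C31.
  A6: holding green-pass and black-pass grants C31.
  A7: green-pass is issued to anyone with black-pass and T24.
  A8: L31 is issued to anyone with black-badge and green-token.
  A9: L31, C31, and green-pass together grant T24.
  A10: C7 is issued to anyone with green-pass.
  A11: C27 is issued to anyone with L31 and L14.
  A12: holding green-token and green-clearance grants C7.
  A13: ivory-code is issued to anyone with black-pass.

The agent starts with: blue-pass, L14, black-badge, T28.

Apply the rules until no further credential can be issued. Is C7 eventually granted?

Holding blue-pass, black-badge, and T28 grants green-token (A4).
Holding black-badge and green-token grants L31 (A8).
Holding L31 and L14 grants C27 (A11).
Holding T28 and L31 grants black-pass (A2).
Holding black-pass grants ivory-code (A13).
Holding ivory-code and C27 grants green-clearance (A3).
Holding green-token and green-clearance grants C7 (A12).

Yes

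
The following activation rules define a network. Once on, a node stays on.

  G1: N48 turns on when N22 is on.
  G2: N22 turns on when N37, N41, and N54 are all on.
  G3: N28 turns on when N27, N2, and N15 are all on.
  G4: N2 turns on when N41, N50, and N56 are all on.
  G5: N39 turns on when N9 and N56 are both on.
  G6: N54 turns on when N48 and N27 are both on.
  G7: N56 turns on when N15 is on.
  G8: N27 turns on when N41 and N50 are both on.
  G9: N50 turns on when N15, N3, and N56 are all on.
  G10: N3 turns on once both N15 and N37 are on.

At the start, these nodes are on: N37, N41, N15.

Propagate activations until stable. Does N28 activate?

Yes

G10: N15 and N37 on → N3 on.
G7: N15 on → N56 on.
G9: N15, N3, and N56 on → N50 on.
N41 and N50 are on, so N27 turns on (G8).
G4: N41, N50, and N56 on → N2 on.
N27, N2, and N15 are on, so N28 turns on (G3).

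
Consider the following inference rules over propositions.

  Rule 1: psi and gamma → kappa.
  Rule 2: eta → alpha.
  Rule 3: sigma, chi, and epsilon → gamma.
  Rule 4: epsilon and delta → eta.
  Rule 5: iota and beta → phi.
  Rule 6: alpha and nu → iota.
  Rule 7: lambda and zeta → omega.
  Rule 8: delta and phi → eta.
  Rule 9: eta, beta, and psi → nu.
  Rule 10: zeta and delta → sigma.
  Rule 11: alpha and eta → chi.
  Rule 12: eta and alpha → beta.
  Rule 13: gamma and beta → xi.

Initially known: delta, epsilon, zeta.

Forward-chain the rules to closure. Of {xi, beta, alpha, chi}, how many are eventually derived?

4

From zeta and delta, Rule 10 gives sigma.
From epsilon and delta, Rule 4 gives eta.
eta holds, so alpha follows (Rule 2).
eta and alpha hold, so beta follows (Rule 12).
From alpha and eta, Rule 11 gives chi.
sigma, chi, and epsilon hold, so gamma follows (Rule 3).
From gamma and beta, Rule 13 gives xi.
xi: reached.
beta: reached.
alpha: reached.
chi: reached.
All 4 are reached.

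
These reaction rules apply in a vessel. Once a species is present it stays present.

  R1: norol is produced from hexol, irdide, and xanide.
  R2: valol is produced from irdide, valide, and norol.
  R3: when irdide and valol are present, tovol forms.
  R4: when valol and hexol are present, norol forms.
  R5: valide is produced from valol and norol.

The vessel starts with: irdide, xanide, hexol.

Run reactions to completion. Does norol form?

hexol, irdide, and xanide present → norol forms (R1).

Yes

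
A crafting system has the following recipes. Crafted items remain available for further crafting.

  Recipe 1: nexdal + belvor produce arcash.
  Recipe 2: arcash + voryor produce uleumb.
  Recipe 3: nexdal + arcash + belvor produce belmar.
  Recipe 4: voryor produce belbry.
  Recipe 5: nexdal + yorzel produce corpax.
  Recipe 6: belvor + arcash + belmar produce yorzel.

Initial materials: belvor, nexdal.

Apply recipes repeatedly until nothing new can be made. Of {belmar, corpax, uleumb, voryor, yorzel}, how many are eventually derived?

Using Recipe 1, nexdal and belvor make arcash.
Using Recipe 3, nexdal, arcash, and belvor make belmar.
Using Recipe 6, belvor, arcash, and belmar make yorzel.
nexdal + yorzel → corpax (Recipe 5).
belmar: reached.
corpax: reached.
uleumb would need arcash and voryor (Recipe 2), but voryor is never obtained.
No rule produces voryor, and it is not given.
yorzel: reached.
Reached: belmar, corpax, and yorzel — 3 of the 5.

3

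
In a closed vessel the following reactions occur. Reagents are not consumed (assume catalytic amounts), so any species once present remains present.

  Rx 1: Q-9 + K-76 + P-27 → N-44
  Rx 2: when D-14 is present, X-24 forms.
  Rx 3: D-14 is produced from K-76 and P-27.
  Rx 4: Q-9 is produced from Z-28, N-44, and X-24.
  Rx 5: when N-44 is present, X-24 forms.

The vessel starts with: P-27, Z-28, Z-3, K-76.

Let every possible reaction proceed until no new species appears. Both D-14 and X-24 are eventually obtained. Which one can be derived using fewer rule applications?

D-14

D-14: K-76 and P-27 present → D-14 forms (Rx 3). [1 rule application]
X-24: K-76 and P-27 present → D-14 forms (Rx 3). D-14 present → X-24 forms (Rx 2). [2 rule applications]
D-14 needs fewer.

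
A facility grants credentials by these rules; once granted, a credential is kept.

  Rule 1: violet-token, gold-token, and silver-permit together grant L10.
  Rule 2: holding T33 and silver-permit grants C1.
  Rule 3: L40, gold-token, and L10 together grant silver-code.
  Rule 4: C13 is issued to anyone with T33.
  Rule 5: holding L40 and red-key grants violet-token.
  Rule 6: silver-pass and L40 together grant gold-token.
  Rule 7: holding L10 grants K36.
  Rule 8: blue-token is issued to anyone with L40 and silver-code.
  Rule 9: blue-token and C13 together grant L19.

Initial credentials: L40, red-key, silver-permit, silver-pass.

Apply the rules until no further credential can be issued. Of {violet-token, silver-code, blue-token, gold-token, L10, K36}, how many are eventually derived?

6

Holding silver-pass and L40 grants gold-token (Rule 6).
Holding L40 and red-key grants violet-token (Rule 5).
Holding violet-token, gold-token, and silver-permit grants L10 (Rule 1).
Holding L40, gold-token, and L10 grants silver-code (Rule 3).
Holding L10 grants K36 (Rule 7).
Holding L40 and silver-code grants blue-token (Rule 8).
violet-token: reached.
silver-code: reached.
blue-token: reached.
gold-token: reached.
L10: reached.
K36: reached.
All 6 are reached.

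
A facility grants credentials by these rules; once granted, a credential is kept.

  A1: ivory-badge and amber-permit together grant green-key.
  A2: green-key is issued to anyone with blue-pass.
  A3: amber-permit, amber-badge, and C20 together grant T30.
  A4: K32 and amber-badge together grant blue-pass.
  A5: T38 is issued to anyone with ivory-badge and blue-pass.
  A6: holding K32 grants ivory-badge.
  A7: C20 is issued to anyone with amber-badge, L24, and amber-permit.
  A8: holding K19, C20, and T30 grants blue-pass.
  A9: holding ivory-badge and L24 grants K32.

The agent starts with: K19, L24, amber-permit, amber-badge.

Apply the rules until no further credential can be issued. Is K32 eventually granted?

K32 would need ivory-badge and L24 (A9), but ivory-badge is never granted.

No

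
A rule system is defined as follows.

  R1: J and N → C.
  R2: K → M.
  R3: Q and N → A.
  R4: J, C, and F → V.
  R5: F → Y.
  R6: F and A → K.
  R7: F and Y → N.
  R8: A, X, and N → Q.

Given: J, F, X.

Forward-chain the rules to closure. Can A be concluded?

No

A would need Q and N (R3), but Q is never established.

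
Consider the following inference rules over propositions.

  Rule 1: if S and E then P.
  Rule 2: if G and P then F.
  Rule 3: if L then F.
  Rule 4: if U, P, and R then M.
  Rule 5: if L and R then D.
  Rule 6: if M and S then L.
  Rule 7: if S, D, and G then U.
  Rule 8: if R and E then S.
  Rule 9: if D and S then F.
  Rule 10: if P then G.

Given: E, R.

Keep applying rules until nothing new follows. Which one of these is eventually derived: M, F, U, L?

F

R and E hold, so S follows (Rule 8).
From S and E, Rule 1 gives P.
From P, Rule 10 gives G.
From G and P, Rule 2 gives F.
U would need S, D, and G (Rule 7), but D is never established. L would need M and S (Rule 6), but M is never established. M would need U, P, and R (Rule 4), but U is never established.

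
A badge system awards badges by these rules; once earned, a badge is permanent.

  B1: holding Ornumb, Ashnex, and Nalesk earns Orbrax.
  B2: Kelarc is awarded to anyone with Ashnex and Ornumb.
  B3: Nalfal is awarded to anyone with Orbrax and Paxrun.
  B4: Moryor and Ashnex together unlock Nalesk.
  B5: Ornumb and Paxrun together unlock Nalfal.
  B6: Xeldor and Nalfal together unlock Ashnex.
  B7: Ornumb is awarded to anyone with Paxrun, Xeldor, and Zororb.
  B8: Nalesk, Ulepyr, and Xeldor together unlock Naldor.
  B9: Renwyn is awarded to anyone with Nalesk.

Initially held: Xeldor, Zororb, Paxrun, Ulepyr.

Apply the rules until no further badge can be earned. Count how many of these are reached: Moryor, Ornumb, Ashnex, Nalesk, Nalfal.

3

With Paxrun, Xeldor, and Zororb, Ornumb is earned (B7).
With Ornumb and Paxrun, Nalfal is earned (B5).
With Xeldor and Nalfal, Ashnex is earned (B6).
No rule produces Moryor, and it is not given.
Ornumb: reached.
Ashnex: reached.
Nalesk would need Moryor and Ashnex (B4), but Moryor is never earned.
Nalfal: reached.
Reached: Ornumb, Ashnex, and Nalfal — 3 of the 5.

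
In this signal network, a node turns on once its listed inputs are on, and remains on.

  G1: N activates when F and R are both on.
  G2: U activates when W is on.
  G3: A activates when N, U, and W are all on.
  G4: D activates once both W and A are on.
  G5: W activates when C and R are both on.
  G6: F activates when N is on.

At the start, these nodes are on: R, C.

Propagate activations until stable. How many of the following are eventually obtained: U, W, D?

2

G5: C and R on → W on.
G2: W on → U on.
U: reached.
W: reached.
D would need W and A (G4), but A never turns on.
Reached: U and W — 2 of the 3.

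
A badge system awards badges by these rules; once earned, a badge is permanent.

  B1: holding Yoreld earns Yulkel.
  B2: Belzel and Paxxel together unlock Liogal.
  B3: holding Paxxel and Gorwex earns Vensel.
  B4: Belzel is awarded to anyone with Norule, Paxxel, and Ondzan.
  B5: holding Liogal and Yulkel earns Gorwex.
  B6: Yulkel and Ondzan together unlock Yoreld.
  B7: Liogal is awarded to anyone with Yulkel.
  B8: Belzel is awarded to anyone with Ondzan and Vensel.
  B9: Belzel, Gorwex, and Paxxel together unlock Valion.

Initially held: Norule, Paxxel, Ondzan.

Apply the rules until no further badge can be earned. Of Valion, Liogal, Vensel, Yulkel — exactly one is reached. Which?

With Norule, Paxxel, and Ondzan, Belzel is earned (B4).
With Belzel and Paxxel, Liogal is earned (B2).
Yulkel would need Yoreld (B1), but Yoreld is never earned. Valion would need Belzel, Gorwex, and Paxxel (B9), but Gorwex is never earned. Vensel would need Paxxel and Gorwex (B3), but Gorwex is never earned.

Liogal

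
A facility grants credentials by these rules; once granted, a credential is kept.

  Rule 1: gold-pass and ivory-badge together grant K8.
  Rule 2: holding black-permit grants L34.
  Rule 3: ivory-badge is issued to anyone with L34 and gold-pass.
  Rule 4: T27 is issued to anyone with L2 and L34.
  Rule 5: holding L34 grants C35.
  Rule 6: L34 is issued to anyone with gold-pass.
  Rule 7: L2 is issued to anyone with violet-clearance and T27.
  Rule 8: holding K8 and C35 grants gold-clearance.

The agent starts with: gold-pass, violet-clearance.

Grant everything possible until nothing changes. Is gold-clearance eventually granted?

Holding gold-pass grants L34 (Rule 6).
Holding L34 and gold-pass grants ivory-badge (Rule 3).
Holding L34 grants C35 (Rule 5).
Holding gold-pass and ivory-badge grants K8 (Rule 1).
Holding K8 and C35 grants gold-clearance (Rule 8).

Yes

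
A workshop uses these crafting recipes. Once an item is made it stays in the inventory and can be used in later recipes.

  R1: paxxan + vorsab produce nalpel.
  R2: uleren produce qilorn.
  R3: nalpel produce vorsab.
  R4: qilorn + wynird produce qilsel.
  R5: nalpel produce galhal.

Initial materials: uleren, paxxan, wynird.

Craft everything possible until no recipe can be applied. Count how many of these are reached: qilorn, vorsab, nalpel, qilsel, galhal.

2

Using R2, uleren makes qilorn.
Using R4, qilorn and wynird make qilsel.
qilorn: reached.
vorsab would need nalpel (R3), but nalpel is never obtained.
nalpel would need paxxan and vorsab (R1), but vorsab is never obtained.
qilsel: reached.
galhal would need nalpel (R5), but nalpel is never obtained.
Reached: qilorn and qilsel — 2 of the 5.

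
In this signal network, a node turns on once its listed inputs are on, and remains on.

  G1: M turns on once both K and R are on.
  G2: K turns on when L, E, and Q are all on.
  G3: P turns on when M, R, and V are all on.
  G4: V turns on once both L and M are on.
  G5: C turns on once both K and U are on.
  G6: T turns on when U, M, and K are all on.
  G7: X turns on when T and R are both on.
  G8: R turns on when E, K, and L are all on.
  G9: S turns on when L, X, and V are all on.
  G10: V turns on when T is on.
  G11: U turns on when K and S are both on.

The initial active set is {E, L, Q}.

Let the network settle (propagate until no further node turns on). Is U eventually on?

U would need K and S (G11), but S never turns on.

No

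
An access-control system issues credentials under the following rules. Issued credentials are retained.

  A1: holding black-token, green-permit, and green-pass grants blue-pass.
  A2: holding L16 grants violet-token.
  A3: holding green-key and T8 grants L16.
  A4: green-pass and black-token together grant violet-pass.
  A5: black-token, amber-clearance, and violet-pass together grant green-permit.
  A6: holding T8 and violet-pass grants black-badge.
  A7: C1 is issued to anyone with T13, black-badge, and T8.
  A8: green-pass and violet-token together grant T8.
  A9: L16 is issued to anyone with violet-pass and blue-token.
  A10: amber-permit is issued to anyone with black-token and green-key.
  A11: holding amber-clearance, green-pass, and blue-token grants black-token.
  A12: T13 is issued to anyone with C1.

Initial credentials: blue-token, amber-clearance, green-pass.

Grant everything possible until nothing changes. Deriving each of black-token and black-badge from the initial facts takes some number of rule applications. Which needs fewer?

black-token

black-token: Holding amber-clearance, green-pass, and blue-token grants black-token (A11). [1 rule application]
black-badge: Holding amber-clearance, green-pass, and blue-token grants black-token (A11). Holding green-pass and black-token grants violet-pass (A4). Holding violet-pass and blue-token grants L16 (A9). Holding L16 grants violet-token (A2). Holding green-pass and violet-token grants T8 (A8). Holding T8 and violet-pass grants black-badge (A6). [6 rule applications]
black-token needs fewer.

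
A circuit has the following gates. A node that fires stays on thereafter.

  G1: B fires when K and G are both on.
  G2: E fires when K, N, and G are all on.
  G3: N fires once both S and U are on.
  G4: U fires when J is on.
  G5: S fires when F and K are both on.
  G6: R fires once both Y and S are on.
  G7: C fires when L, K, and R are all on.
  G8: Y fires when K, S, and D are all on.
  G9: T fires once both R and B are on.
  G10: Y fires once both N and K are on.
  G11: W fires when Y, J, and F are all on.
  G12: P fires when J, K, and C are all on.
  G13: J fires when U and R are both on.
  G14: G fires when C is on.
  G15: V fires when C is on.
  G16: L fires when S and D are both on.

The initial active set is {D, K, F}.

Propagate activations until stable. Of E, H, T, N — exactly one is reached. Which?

T

G5: F and K on → S on.
K, S, and D are on, so Y fires (G8).
S and D are on, so L fires (G16).
Y and S are on, so R fires (G6).
L, K, and R are on, so C fires (G7).
C is on, so G fires (G14).
K and G are on, so B fires (G1).
R and B are on, so T fires (G9).
N would need S and U (G3), but U never turns on. No rule produces H, and it is not given. E would need K, N, and G (G2), but N never turns on.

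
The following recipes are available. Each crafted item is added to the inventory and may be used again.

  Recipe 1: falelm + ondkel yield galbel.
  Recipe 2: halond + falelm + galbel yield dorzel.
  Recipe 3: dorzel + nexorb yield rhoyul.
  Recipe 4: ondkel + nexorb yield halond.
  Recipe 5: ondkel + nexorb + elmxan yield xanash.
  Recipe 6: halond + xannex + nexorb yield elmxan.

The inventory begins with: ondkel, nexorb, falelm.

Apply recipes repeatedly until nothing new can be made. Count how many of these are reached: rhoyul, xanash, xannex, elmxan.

ondkel + nexorb → halond (Recipe 4).
falelm + ondkel → galbel (Recipe 1).
Using Recipe 2, halond, falelm, and galbel make dorzel.
dorzel + nexorb → rhoyul (Recipe 3).
rhoyul: reached.
xanash would need ondkel, nexorb, and elmxan (Recipe 5), but elmxan is never obtained.
No rule produces xannex, and it is not given.
elmxan would need halond, xannex, and nexorb (Recipe 6), but xannex is never obtained.
Reached: rhoyul — 1 of the 4.

1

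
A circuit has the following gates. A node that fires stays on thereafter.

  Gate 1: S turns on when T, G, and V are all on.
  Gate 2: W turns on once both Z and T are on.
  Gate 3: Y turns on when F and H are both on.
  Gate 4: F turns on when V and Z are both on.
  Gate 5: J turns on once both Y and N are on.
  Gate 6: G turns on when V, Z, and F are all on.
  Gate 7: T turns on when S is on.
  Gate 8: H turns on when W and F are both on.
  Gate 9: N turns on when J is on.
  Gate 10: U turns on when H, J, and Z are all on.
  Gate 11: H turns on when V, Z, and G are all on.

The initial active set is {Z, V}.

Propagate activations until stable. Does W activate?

No

W would need Z and T (Gate 2), but T never turns on.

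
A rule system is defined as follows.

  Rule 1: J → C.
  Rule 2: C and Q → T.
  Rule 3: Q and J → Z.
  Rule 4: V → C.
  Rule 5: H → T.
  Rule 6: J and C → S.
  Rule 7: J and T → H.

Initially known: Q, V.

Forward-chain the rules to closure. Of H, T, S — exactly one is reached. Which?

T

V holds, so C follows (Rule 4).
C and Q hold, so T follows (Rule 2).
H would need J and T (Rule 7), but J is never established. S would need J and C (Rule 6), but J is never established.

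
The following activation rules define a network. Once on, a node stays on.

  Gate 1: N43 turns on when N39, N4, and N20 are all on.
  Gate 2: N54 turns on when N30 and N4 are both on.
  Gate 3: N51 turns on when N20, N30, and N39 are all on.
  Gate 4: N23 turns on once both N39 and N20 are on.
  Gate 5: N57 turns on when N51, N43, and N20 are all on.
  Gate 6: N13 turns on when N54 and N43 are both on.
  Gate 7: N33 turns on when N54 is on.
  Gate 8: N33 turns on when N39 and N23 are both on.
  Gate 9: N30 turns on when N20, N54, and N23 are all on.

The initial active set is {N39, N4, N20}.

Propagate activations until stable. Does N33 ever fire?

Yes

Gate 4: N39 and N20 on → N23 on.
Gate 8: N39 and N23 on → N33 on.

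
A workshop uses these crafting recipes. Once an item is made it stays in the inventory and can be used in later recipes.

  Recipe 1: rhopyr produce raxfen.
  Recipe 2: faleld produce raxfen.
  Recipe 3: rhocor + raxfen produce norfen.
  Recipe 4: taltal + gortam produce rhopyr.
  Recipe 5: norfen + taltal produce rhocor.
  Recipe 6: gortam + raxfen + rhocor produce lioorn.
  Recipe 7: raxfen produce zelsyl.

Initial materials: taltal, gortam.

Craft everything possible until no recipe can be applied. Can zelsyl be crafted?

Yes

Using Recipe 4, taltal and gortam make rhopyr.
rhopyr → raxfen (Recipe 1).
Using Recipe 7, raxfen makes zelsyl.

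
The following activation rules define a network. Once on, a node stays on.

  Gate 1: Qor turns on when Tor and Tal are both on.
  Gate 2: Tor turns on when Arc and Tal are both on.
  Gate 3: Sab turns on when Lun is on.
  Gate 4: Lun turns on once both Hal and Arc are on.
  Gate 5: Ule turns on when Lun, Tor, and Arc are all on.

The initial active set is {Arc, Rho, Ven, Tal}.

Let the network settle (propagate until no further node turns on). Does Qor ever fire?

Yes

Gate 2: Arc and Tal on → Tor on.
Gate 1: Tor and Tal on → Qor on.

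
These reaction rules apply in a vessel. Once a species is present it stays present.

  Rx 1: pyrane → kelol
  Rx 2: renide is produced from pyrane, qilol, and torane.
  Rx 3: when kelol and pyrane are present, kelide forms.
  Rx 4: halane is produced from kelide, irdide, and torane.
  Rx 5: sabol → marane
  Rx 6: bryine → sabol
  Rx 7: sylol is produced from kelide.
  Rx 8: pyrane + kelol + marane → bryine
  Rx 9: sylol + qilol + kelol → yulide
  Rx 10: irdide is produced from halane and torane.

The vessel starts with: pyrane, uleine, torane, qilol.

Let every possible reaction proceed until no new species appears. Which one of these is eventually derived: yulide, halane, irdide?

pyrane present → kelol forms (Rx 1).
kelol and pyrane present → kelide forms (Rx 3).
kelide present → sylol forms (Rx 7).
sylol, qilol, and kelol present → yulide forms (Rx 9).
irdide would need halane and torane (Rx 10), but halane never forms. halane would need kelide, irdide, and torane (Rx 4), but irdide never forms.

yulide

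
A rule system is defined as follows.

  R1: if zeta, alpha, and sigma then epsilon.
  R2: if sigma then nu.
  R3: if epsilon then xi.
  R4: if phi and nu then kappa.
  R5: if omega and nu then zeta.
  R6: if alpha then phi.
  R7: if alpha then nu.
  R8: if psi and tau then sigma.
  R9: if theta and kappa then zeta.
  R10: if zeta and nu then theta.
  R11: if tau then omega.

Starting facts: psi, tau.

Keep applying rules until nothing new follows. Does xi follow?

xi would need epsilon (R3), but epsilon is never established.

No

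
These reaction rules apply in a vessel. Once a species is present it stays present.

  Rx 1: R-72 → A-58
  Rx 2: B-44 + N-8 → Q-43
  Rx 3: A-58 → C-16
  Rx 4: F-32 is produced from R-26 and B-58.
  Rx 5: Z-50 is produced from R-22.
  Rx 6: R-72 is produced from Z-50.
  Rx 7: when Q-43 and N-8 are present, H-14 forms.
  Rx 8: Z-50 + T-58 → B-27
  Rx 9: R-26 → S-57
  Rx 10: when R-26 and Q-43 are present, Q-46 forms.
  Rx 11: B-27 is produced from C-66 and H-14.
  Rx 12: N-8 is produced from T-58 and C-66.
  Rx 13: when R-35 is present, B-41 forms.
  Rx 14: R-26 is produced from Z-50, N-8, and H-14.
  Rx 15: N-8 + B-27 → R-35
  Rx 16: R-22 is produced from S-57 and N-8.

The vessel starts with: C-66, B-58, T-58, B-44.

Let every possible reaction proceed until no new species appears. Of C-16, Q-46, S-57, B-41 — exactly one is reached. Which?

T-58 and C-66 present → N-8 forms (Rx 12).
B-44 and N-8 present → Q-43 forms (Rx 2).
Q-43 and N-8 present → H-14 forms (Rx 7).
C-66 and H-14 present → B-27 forms (Rx 11).
N-8 and B-27 present → R-35 forms (Rx 15).
R-35 present → B-41 forms (Rx 13).
C-16 would need A-58 (Rx 3), but A-58 never forms. Q-46 would need R-26 and Q-43 (Rx 10), but R-26 never forms. S-57 would need R-26 (Rx 9), but R-26 never forms.

B-41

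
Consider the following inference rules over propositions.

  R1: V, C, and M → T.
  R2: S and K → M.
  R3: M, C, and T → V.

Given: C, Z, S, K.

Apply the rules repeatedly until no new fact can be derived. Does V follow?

No

V would need M, C, and T (R3), but T is never established.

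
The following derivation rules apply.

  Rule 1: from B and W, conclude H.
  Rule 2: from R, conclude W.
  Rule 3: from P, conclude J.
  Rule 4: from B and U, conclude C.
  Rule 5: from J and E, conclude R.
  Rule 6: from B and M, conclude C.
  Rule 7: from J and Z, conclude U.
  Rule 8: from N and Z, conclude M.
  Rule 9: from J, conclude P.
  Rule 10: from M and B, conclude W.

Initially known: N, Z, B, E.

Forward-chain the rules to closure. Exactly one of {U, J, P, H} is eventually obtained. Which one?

H

From N and Z, Rule 8 gives M.
From M and B, Rule 10 gives W.
From B and W, Rule 1 gives H.
P would need J (Rule 9), but J is never established. J would need P (Rule 3), but P is never established. U would need J and Z (Rule 7), but J is never established.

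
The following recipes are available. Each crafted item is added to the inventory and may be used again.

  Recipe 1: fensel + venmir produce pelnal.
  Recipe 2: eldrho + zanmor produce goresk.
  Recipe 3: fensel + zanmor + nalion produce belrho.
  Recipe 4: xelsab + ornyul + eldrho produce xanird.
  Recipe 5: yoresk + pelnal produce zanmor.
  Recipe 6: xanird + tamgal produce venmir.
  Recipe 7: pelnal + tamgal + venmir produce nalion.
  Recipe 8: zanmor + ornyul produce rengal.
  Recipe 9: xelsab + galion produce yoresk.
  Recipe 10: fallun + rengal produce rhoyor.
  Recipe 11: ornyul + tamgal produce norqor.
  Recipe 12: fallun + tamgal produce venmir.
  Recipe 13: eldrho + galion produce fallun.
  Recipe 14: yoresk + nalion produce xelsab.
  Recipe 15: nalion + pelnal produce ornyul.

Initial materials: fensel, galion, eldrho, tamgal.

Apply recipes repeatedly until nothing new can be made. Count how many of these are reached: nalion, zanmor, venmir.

2

eldrho + galion → fallun (Recipe 13).
Using Recipe 12, fallun and tamgal make venmir.
Using Recipe 1, fensel and venmir make pelnal.
Using Recipe 7, pelnal, tamgal, and venmir make nalion.
nalion: reached.
zanmor would need yoresk and pelnal (Recipe 5), but yoresk is never obtained.
venmir: reached.
Reached: nalion and venmir — 2 of the 3.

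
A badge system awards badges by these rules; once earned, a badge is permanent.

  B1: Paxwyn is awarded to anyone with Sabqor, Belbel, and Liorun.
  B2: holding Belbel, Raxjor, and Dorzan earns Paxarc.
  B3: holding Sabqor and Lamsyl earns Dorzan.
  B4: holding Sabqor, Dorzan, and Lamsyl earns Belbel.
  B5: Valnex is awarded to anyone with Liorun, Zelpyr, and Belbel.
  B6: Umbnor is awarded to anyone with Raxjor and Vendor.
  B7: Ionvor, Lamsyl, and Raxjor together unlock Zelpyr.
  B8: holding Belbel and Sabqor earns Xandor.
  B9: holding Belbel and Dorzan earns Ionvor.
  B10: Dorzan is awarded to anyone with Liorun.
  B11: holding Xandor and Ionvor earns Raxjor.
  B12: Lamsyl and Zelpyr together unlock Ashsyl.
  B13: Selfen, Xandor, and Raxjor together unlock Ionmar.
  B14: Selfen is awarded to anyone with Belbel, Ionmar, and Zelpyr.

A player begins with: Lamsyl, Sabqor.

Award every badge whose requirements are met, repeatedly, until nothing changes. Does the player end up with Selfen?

Selfen would need Belbel, Ionmar, and Zelpyr (B14), but Ionmar is never earned.

No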